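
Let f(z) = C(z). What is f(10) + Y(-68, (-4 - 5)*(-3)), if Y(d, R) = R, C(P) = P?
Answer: 37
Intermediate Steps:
f(z) = z
f(10) + Y(-68, (-4 - 5)*(-3)) = 10 + (-4 - 5)*(-3) = 10 - 9*(-3) = 10 + 27 = 37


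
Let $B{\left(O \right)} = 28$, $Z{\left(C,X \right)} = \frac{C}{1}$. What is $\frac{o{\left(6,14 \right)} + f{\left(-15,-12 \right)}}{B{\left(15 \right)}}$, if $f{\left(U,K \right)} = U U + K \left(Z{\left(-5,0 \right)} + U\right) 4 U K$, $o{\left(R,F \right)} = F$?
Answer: $\frac{173039}{28} \approx 6180.0$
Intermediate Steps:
$Z{\left(C,X \right)} = C$ ($Z{\left(C,X \right)} = C 1 = C$)
$f{\left(U,K \right)} = U^{2} + 4 U K^{2} \left(-5 + U\right)$ ($f{\left(U,K \right)} = U U + K \left(-5 + U\right) 4 U K = U^{2} + 4 K \left(-5 + U\right) U K = U^{2} + 4 K U \left(-5 + U\right) K = U^{2} + 4 U K^{2} \left(-5 + U\right)$)
$\frac{o{\left(6,14 \right)} + f{\left(-15,-12 \right)}}{B{\left(15 \right)}} = \frac{14 - 15 \left(-15 - 20 \left(-12\right)^{2} + 4 \left(-15\right) \left(-12\right)^{2}\right)}{28} = \left(14 - 15 \left(-15 - 2880 + 4 \left(-15\right) 144\right)\right) \frac{1}{28} = \left(14 - 15 \left(-15 - 2880 - 8640\right)\right) \frac{1}{28} = \left(14 - -173025\right) \frac{1}{28} = \left(14 + 173025\right) \frac{1}{28} = 173039 \cdot \frac{1}{28} = \frac{173039}{28}$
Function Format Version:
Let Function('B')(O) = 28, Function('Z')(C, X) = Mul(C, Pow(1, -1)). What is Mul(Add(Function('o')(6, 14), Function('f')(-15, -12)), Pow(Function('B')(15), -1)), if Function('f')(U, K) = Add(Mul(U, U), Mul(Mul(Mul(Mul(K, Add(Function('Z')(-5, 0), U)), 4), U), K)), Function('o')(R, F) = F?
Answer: Rational(173039, 28) ≈ 6180.0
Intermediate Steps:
Function('Z')(C, X) = C (Function('Z')(C, X) = Mul(C, 1) = C)
Function('f')(U, K) = Add(Pow(U, 2), Mul(4, U, Pow(K, 2), Add(-5, U))) (Function('f')(U, K) = Add(Mul(U, U), Mul(Mul(Mul(Mul(K, Add(-5, U)), 4), U), K)) = Add(Pow(U, 2), Mul(Mul(Mul(4, K, Add(-5, U)), U), K)) = Add(Pow(U, 2), Mul(Mul(4, K, U, Add(-5, U)), K)) = Add(Pow(U, 2), Mul(4, U, Pow(K, 2), Add(-5, U))))
Mul(Add(Function('o')(6, 14), Function('f')(-15, -12)), Pow(Function('B')(15), -1)) = Mul(Add(14, Mul(-15, Add(-15, Mul(-20, Pow(-12, 2)), Mul(4, -15, Pow(-12, 2))))), Pow(28, -1)) = Mul(Add(14, Mul(-15, Add(-15, Mul(-20, 144), Mul(4, -15, 144)))), Rational(1, 28)) = Mul(Add(14, Mul(-15, Add(-15, -2880, -8640))), Rational(1, 28)) = Mul(Add(14, Mul(-15, -11535)), Rational(1, 28)) = Mul(Add(14, 173025), Rational(1, 28)) = Mul(173039, Rational(1, 28)) = Rational(173039, 28)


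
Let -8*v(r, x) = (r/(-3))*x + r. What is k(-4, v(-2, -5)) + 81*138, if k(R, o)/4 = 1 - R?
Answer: 11198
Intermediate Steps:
v(r, x) = -r/8 + r*x/24 (v(r, x) = -((r/(-3))*x + r)/8 = -((r*(-1/3))*x + r)/8 = -((-r/3)*x + r)/8 = -(-r*x/3 + r)/8 = -(r - r*x/3)/8 = -r/8 + r*x/24)
k(R, o) = 4 - 4*R (k(R, o) = 4*(1 - R) = 4 - 4*R)
k(-4, v(-2, -5)) + 81*138 = (4 - 4*(-4)) + 81*138 = (4 + 16) + 11178 = 20 + 11178 = 11198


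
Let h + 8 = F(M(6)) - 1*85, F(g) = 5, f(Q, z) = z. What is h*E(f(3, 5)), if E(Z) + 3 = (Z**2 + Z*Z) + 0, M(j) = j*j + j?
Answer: -4136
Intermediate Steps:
M(j) = j + j**2 (M(j) = j**2 + j = j + j**2)
h = -88 (h = -8 + (5 - 1*85) = -8 + (5 - 85) = -8 - 80 = -88)
E(Z) = -3 + 2*Z**2 (E(Z) = -3 + ((Z**2 + Z*Z) + 0) = -3 + ((Z**2 + Z**2) + 0) = -3 + (2*Z**2 + 0) = -3 + 2*Z**2)
h*E(f(3, 5)) = -88*(-3 + 2*5**2) = -88*(-3 + 2*25) = -88*(-3 + 50) = -88*47 = -4136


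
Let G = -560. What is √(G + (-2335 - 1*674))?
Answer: I*√3569 ≈ 59.741*I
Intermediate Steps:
√(G + (-2335 - 1*674)) = √(-560 + (-2335 - 1*674)) = √(-560 + (-2335 - 674)) = √(-560 - 3009) = √(-3569) = I*√3569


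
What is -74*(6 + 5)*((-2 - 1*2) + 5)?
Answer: -814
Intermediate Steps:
-74*(6 + 5)*((-2 - 1*2) + 5) = -814*((-2 - 2) + 5) = -814*(-4 + 5) = -814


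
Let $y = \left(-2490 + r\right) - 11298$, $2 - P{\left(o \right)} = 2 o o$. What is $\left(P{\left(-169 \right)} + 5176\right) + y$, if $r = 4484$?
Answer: $-61248$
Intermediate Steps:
$P{\left(o \right)} = 2 - 2 o^{2}$ ($P{\left(o \right)} = 2 - 2 o o = 2 - 2 o^{2}$)
$y = -9304$ ($y = \left(-2490 + 4484\right) - 11298 = 1994 - 11298 = -9304$)
$\left(P{\left(-169 \right)} + 5176\right) + y = \left(\left(2 - 2 \left(-169\right)^{2}\right) + 5176\right) - 9304 = \left(\left(2 - 57122\right) + 5176\right) - 9304 = \left(-57120 + 5176\right) - 9304 = -51944 - 9304 = -61248$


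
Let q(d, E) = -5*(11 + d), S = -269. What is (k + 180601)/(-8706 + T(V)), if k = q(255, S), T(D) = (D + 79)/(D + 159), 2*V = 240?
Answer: -50016609/2428775 ≈ -20.593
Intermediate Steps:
V = 120 (V = (1/2)*240 = 120)
T(D) = (79 + D)/(159 + D)
q(d, E) = -55 - 5*d
k = -1330 (k = -55 - 5*255 = -55 - 1275 = -1330)
(k + 180601)/(-8706 + T(V)) = (-1330 + 180601)/(-8706 + (79 + 120)/(159 + 120)) = 179271/(-8706 + 199/279) = 179271/(-2428775/279) = 179271*(-279/2428775) = -50016609/2428775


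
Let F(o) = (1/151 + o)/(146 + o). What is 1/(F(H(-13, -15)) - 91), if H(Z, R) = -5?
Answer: -21291/1938235 ≈ -0.010985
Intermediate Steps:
F(o) = (1/151 + o)/(146 + o)
1/(F(H(-13, -15)) - 91) = 1/((1/151 - 5)/(146 - 5) - 91) = 1/(-754/151/141 - 91) = 1/((1/141)*(-754/151) - 91) = 1/(-754/21291 - 91) = 1/(-1938235/21291) = -21291/1938235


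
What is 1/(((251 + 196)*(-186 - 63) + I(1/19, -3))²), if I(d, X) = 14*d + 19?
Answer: 361/4470611241924 ≈ 8.0750e-11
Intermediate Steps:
I(d, X) = 19 + 14*d
1/(((251 + 196)*(-186 - 63) + I(1/19, -3))²) = 1/(((251 + 196)*(-186 - 63) + (19 + 14/19))²) = 1/((447*(-249) + (19 + 14*(1/19)))²) = 1/((-111303 + (19 + 14/19))²) = 1/((-111303 + 375/19)²) = 1/((-2114382/19)²) = 1/(4470611241924/361) = 361/4470611241924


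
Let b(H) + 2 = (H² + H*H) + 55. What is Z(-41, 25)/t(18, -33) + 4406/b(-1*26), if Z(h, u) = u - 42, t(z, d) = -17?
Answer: 5811/1405 ≈ 4.1359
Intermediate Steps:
Z(h, u) = -42 + u
b(H) = 53 + 2*H² (b(H) = -2 + ((H² + H*H) + 55) = -2 + ((H² + H²) + 55) = -2 + (2*H² + 55) = -2 + (55 + 2*H²) = 53 + 2*H²)
Z(-41, 25)/t(18, -33) + 4406/b(-1*26) = (-42 + 25)/(-17) + 4406/(53 + 2*(-1*26)²) = -17*(-1/17) + 4406/(53 + 2*(-26)²) = 1 + 4406/(53 + 2*676) = 1 + 4406/(53 + 1352) = 1 + 4406/1405 = 5811/1405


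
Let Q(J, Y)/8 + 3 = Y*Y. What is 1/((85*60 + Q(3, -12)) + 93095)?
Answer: 1/99323 ≈ 1.0068e-5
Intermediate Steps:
Q(J, Y) = -24 + 8*Y² (Q(J, Y) = -24 + 8*(Y*Y) = -24 + 8*Y²)
1/((85*60 + Q(3, -12)) + 93095) = 1/((85*60 + (-24 + 8*(-12)²)) + 93095) = 1/((5100 + (-24 + 8*144)) + 93095) = 1/((5100 + (-24 + 1152)) + 93095) = 1/((5100 + 1128) + 93095) = 1/(6228 + 93095) = 1/99323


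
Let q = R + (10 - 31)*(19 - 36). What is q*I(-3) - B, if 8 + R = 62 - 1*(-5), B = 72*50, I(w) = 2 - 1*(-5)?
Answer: -688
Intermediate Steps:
I(w) = 7 (I(w) = 2 + 5 = 7)
B = 3600
R = 59 (R = -8 + (62 - 1*(-5)) = -8 + (62 + 5) = -8 + 67 = 59)
q = 416 (q = 59 + (10 - 31)*(19 - 36) = 59 - 21*(-17) = 59 + 357 = 416)
q*I(-3) - B = 416*7 - 1*3600 = 2912 - 3600 = -688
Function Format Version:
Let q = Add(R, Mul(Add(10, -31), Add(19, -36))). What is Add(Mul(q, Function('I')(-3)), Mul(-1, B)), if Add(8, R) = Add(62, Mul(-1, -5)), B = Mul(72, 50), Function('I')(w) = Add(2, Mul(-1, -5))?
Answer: -688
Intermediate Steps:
Function('I')(w) = 7 (Function('I')(w) = Add(2, 5) = 7)
B = 3600
R = 59 (R = Add(-8, Add(62, Mul(-1, -5))) = Add(-8, Add(62, 5)) = Add(-8, 67) = 59)
q = 416 (q = Add(59, Mul(Add(10, -31), Add(19, -36))) = Add(59, Mul(-21, -17)) = Add(59, 357) = 416)
Add(Mul(q, Function('I')(-3)), Mul(-1, B)) = Add(Mul(416, 7), Mul(-1, 3600)) = Add(2912, -3600) = -688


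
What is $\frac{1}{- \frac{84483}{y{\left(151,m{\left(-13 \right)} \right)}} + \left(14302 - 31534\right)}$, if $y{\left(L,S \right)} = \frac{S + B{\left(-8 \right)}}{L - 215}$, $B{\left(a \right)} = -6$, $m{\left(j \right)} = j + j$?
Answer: $- \frac{1}{186198} \approx -5.3706 \cdot 10^{-6}$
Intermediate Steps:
$m{\left(j \right)} = 2 j$
$y{\left(L,S \right)} = \frac{-6 + S}{-215 + L}$ ($y{\left(L,S \right)} = \frac{S - 6}{L - 215} = \frac{-6 + S}{-215 + L}$)
$\frac{1}{- \frac{84483}{y{\left(151,m{\left(-13 \right)} \right)}} + \left(14302 - 31534\right)} = \frac{1}{- \frac{84483}{\frac{1}{-215 + 151} \left(-6 + 2 \left(-13\right)\right)} + \left(14302 - 31534\right)} = \frac{1}{- \frac{84483}{\frac{1}{-64} \left(-6 - 26\right)} + \left(14302 - 31534\right)} = \frac{1}{- \frac{84483}{\left(- \frac{1}{64}\right) \left(-32\right)} - 17232} = \frac{1}{- 84483 \frac{1}{\frac{1}{2}} - 17232} = \frac{1}{\left(-84483\right) 2 - 17232} = \frac{1}{-168966 - 17232} = \frac{1}{-186198} = - \frac{1}{186198}$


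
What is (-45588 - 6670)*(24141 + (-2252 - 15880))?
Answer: -314018322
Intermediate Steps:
(-45588 - 6670)*(24141 + (-2252 - 15880)) = -52258*(24141 - 18132) = -52258*6009 = -314018322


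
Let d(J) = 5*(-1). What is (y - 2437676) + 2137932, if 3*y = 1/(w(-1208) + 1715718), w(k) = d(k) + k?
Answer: -1541737760159/5143515 ≈ -2.9974e+5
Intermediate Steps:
d(J) = -5
w(k) = -5 + k
y = 1/5143515 (y = 1/(3*((-5 - 1208) + 1715718)) = 1/(3*(-1213 + 1715718)) = (⅓)/1714505 = (⅓)*(1/1714505) = 1/5143515 ≈ 1.9442e-7)
(y - 2437676) + 2137932 = (1/5143515 - 2437676) + 2137932 = -12538223071139/5143515 + 2137932 = -1541737760159/5143515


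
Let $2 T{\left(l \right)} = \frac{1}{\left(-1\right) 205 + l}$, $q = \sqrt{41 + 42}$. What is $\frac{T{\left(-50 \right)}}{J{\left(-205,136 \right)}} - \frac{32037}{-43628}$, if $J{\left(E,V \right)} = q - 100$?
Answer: $\frac{16203693659}{22065602676} + \frac{\sqrt{83}}{5057670} \approx 0.73434$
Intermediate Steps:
$q = \sqrt{83} \approx 9.1104$
$J{\left(E,V \right)} = -100 + \sqrt{83}$ ($J{\left(E,V \right)} = \sqrt{83} - 100 = -100 + \sqrt{83}$)
$T{\left(l \right)} = \frac{1}{2 \left(-205 + l\right)}$ ($T{\left(l \right)} = \frac{1}{2 \left(\left(-1\right) 205 + l\right)} = \frac{1}{2 \left(-205 + l\right)}$)
$\frac{T{\left(-50 \right)}}{J{\left(-205,136 \right)}} - \frac{32037}{-43628} = \frac{\frac{1}{2} \frac{1}{-205 - 50}}{-100 + \sqrt{83}} - \frac{32037}{-43628} = \frac{\frac{1}{2} \frac{1}{-255}}{-100 + \sqrt{83}} - - \frac{32037}{43628} = \frac{\frac{1}{2} \left(- \frac{1}{255}\right)}{-100 + \sqrt{83}} + \frac{32037}{43628} = - \frac{1}{510 \left(-100 + \sqrt{83}\right)} + \frac{32037}{43628} = \frac{32037}{43628} - \frac{1}{510 \left(-100 + \sqrt{83}\right)}$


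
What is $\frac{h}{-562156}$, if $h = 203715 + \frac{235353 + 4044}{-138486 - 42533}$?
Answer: $- \frac{9219011547}{25440229241} \approx -0.36238$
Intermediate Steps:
$h = \frac{36876046188}{181019}$ ($h = 203715 + \frac{239397}{-181019} = 203715 + 239397 \left(- \frac{1}{181019}\right) = 203715 - \frac{239397}{181019} = \frac{36876046188}{181019} \approx 2.0371 \cdot 10^{5}$)
$\frac{h}{-562156} = \frac{36876046188}{181019 \left(-562156\right)} = \frac{36876046188}{181019} \left(- \frac{1}{562156}\right) = - \frac{9219011547}{25440229241}$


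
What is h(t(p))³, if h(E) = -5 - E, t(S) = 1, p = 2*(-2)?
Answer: -216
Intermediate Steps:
p = -4
h(t(p))³ = (-5 - 1*1)³ = (-5 - 1)³ = (-6)³ = -216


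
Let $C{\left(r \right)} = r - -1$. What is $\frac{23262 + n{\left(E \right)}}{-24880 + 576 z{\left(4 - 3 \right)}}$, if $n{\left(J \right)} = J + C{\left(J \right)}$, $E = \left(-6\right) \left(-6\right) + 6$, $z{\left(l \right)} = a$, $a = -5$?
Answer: $- \frac{23347}{27760} \approx -0.84103$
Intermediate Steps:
$C{\left(r \right)} = 1 + r$ ($C{\left(r \right)} = r + 1 = 1 + r$)
$z{\left(l \right)} = -5$
$E = 42$ ($E = 36 + 6 = 42$)
$n{\left(J \right)} = 1 + 2 J$ ($n{\left(J \right)} = J + \left(1 + J\right) = 1 + 2 J$)
$\frac{23262 + n{\left(E \right)}}{-24880 + 576 z{\left(4 - 3 \right)}} = \frac{23262 + \left(1 + 2 \cdot 42\right)}{-24880 + 576 \left(-5\right)} = \frac{23262 + \left(1 + 84\right)}{-24880 - 2880} = \frac{23262 + 85}{-27760} = 23347 \left(- \frac{1}{27760}\right) = - \frac{23347}{27760}$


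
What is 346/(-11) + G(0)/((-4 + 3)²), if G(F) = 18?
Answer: -148/11 ≈ -13.455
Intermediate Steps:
346/(-11) + G(0)/((-4 + 3)²) = 346/(-11) + 18/((-4 + 3)²) = 346*(-1/11) + 18/((-1)²) = -346/11 + 18/1 = -346/11 + 18*1 = -346/11 + 18 = -148/11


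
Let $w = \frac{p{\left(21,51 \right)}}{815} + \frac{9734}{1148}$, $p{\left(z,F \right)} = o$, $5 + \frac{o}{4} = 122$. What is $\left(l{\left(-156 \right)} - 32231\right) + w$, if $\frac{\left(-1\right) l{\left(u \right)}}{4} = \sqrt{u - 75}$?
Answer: $- \frac{15073748873}{467810} - 4 i \sqrt{231} \approx -32222.0 - 60.795 i$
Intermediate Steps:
$o = 468$ ($o = -20 + 4 \cdot 122 = -20 + 488 = 468$)
$p{\left(z,F \right)} = 468$
$l{\left(u \right)} = - 4 \sqrt{-75 + u}$ ($l{\left(u \right)} = - 4 \sqrt{u - 75} = - 4 \sqrt{-75 + u}$)
$w = \frac{4235237}{467810}$ ($w = \frac{468}{815} + \frac{9734}{1148} = 468 \cdot \frac{1}{815} + 9734 \cdot \frac{1}{1148} = \frac{468}{815} + \frac{4867}{574} = \frac{4235237}{467810} \approx 9.0533$)
$\left(l{\left(-156 \right)} - 32231\right) + w = \left(- 4 \sqrt{-75 - 156} - 32231\right) + \frac{4235237}{467810} = \left(- 4 \sqrt{-231} - 32231\right) + \frac{4235237}{467810} = \left(- 4 i \sqrt{231} - 32231\right) + \frac{4235237}{467810} = \left(-32231 - 4 i \sqrt{231}\right) + \frac{4235237}{467810} = - \frac{15073748873}{467810} - 4 i \sqrt{231}$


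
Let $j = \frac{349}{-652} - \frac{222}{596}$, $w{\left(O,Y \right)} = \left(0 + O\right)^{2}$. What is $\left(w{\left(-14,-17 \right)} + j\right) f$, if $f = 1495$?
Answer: $\frac{28334467395}{97148} \approx 2.9166 \cdot 10^{5}$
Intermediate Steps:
$w{\left(O,Y \right)} = O^{2}$
$j = - \frac{88187}{97148}$ ($j = 349 \left(- \frac{1}{652}\right) - \frac{111}{298} = - \frac{349}{652} - \frac{111}{298} = - \frac{88187}{97148} \approx -0.90776$)
$\left(w{\left(-14,-17 \right)} + j\right) f = \left(\left(-14\right)^{2} - \frac{88187}{97148}\right) 1495 = \left(196 - \frac{88187}{97148}\right) 1495 = \frac{18952821}{97148} \cdot 1495 = \frac{28334467395}{97148}$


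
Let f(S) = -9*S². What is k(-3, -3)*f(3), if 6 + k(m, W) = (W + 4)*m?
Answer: 729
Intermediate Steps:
k(m, W) = -6 + m*(4 + W) (k(m, W) = -6 + (W + 4)*m = -6 + (4 + W)*m = -6 + m*(4 + W))
k(-3, -3)*f(3) = (-6 + 4*(-3) - 3*(-3))*(-9*3²) = (-6 - 12 + 9)*(-9*9) = -9*(-81) = 729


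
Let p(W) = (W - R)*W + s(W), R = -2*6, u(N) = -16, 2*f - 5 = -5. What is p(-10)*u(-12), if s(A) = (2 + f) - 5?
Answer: 368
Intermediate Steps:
f = 0 (f = 5/2 + (½)*(-5) = 5/2 - 5/2 = 0)
R = -12
s(A) = -3 (s(A) = (2 + 0) - 5 = 2 - 5 = -3)
p(W) = -3 + W*(12 + W) (p(W) = (W - 1*(-12))*W - 3 = (W + 12)*W - 3 = (12 + W)*W - 3 = W*(12 + W) - 3 = -3 + W*(12 + W))
p(-10)*u(-12) = (-3 + (-10)² + 12*(-10))*(-16) = (-3 + 100 - 120)*(-16) = -23*(-16) = 368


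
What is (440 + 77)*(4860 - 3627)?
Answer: 637461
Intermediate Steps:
(440 + 77)*(4860 - 3627) = 517*1233 = 637461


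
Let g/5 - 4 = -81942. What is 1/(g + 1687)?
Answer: -1/408003 ≈ -2.4510e-6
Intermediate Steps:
g = -409690 (g = 20 + 5*(-81942) = 20 - 409710 = -409690)
1/(g + 1687) = 1/(-409690 + 1687) = 1/(-408003) = -1/408003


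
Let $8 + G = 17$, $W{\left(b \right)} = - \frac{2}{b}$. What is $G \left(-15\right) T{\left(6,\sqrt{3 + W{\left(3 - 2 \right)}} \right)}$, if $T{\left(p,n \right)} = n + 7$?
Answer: $-1080$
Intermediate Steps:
$G = 9$ ($G = -8 + 17 = 9$)
$T{\left(p,n \right)} = 7 + n$
$G \left(-15\right) T{\left(6,\sqrt{3 + W{\left(3 - 2 \right)}} \right)} = 9 \left(-15\right) \left(7 + \sqrt{3 - \frac{2}{3 - 2}}\right) = - 135 \left(7 + \sqrt{3 - \frac{2}{3 - 2}}\right) = - 135 \left(7 + \sqrt{3 - \frac{2}{1}}\right) = - 135 \left(7 + \sqrt{3 - 2}\right) = - 135 \left(7 + \sqrt{1}\right) = - 135 \left(7 + 1\right) = \left(-135\right) 8 = -1080$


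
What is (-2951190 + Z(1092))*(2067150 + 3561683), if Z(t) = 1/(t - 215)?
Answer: -14568509709304957/877 ≈ -1.6612e+13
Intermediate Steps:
Z(t) = 1/(-215 + t)
(-2951190 + Z(1092))*(2067150 + 3561683) = (-2951190 + 1/(-215 + 1092))*(2067150 + 3561683) = (-2951190 + 1/877)*5628833 = -2588193629/877*5628833 = -14568509709304957/877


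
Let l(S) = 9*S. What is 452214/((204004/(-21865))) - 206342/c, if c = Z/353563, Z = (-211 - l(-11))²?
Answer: -267984312693679/45696896 ≈ -5.8644e+6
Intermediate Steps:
Z = 12544 (Z = (-211 - 9*(-11))² = (-211 - 1*(-99))² = (-211 + 99)² = (-112)² = 12544)
c = 1792/50509 (c = 12544/353563 = 12544*(1/353563) = 1792/50509 ≈ 0.035479)
452214/((204004/(-21865))) - 206342/c = 452214/((204004/(-21865))) - 206342/1792/50509 = 452214/((204004*(-1/21865))) - 206342*50509/1792 = 452214/(-204004/21865) - 5211064039/896 = 452214*(-21865/204004) - 5211064039/896 = -4943829555/102002 - 5211064039/896 = -267984312693679/45696896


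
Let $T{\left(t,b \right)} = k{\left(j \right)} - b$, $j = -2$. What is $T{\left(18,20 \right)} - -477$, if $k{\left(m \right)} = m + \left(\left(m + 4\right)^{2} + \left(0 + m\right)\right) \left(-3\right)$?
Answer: $449$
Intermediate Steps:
$k{\left(m \right)} = - 3 \left(4 + m\right)^{2} - 2 m$ ($k{\left(m \right)} = m + \left(\left(4 + m\right)^{2} + m\right) \left(-3\right) = m + \left(m + \left(4 + m\right)^{2}\right) \left(-3\right) = m - \left(3 m + 3 \left(4 + m\right)^{2}\right) = - 3 \left(4 + m\right)^{2} - 2 m$)
$T{\left(t,b \right)} = -8 - b$ ($T{\left(t,b \right)} = \left(- 3 \left(4 - 2\right)^{2} - -4\right) - b = \left(- 3 \cdot 2^{2} + 4\right) - b = \left(\left(-3\right) 4 + 4\right) - b = \left(-12 + 4\right) - b = -8 - b$)
$T{\left(18,20 \right)} - -477 = \left(-8 - 20\right) - -477 = \left(-8 - 20\right) + 477 = -28 + 477 = 449$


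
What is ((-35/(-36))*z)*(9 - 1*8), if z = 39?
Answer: 455/12 ≈ 37.917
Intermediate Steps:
((-35/(-36))*z)*(9 - 1*8) = (-35/(-36)*39)*(9 - 1*8) = (-35*(-1/36)*39)*(9 - 8) = ((35/36)*39)*1 = (455/12)*1 = 455/12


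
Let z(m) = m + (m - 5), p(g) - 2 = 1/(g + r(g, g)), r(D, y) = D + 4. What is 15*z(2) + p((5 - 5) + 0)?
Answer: -51/4 ≈ -12.750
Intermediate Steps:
r(D, y) = 4 + D
p(g) = 2 + 1/(4 + 2*g) (p(g) = 2 + 1/(g + (4 + g)) = 2 + 1/(4 + 2*g))
z(m) = -5 + 2*m (z(m) = m + (-5 + m) = -5 + 2*m)
15*z(2) + p((5 - 5) + 0) = 15*(-5 + 2*2) + (9 + 4*((5 - 5) + 0))/(2*(2 + ((5 - 5) + 0))) = 15*(-5 + 4) + (9 + 4*(0 + 0))/(2*(2 + (0 + 0))) = 15*(-1) + (9 + 4*0)/(2*(2 + 0)) = -15 + (½)*(9 + 0)/2 = -15 + (½)*(½)*9 = -15 + 9/4 = -51/4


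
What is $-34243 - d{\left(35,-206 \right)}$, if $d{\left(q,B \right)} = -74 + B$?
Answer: $-33963$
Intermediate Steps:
$-34243 - d{\left(35,-206 \right)} = -34243 - \left(-74 - 206\right) = -34243 - -280 = -34243 + 280 = -33963$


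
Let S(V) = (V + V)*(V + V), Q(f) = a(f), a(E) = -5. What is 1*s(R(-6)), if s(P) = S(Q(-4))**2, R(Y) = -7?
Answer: 10000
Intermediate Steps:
Q(f) = -5
S(V) = 4*V**2 (S(V) = (2*V)*(2*V) = 4*V**2)
s(P) = 10000 (s(P) = (4*(-5)**2)**2 = (4*25)**2 = 100**2 = 10000)
1*s(R(-6)) = 1*10000 = 10000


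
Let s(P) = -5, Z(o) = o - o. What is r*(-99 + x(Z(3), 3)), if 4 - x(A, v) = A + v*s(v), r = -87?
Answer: 6960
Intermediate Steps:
Z(o) = 0
x(A, v) = 4 - A + 5*v (x(A, v) = 4 - (A + v*(-5)) = 4 - (A - 5*v) = 4 + (-A + 5*v) = 4 - A + 5*v)
r*(-99 + x(Z(3), 3)) = -87*(-99 + (4 - 1*0 + 5*3)) = -87*(-99 + (4 + 0 + 15)) = -87*(-99 + 19) = -87*(-80) = 6960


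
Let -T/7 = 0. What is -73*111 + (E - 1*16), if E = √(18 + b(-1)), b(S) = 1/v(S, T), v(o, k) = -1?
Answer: -8119 + √17 ≈ -8114.9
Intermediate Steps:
T = 0 (T = -7*0 = 0)
b(S) = -1 (b(S) = 1/(-1) = -1)
E = √17 (E = √(18 - 1) = √17 ≈ 4.1231)
-73*111 + (E - 1*16) = -73*111 + (√17 - 1*16) = -8103 + (√17 - 16) = -8103 + (-16 + √17) = -8119 + √17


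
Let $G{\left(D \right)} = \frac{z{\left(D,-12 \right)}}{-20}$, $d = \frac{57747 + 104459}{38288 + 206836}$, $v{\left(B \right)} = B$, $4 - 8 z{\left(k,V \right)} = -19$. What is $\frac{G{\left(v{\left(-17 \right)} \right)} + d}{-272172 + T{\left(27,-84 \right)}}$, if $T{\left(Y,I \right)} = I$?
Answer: $- \frac{461707}{242678108160} \approx -1.9025 \cdot 10^{-6}$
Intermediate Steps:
$z{\left(k,V \right)} = \frac{23}{8}$ ($z{\left(k,V \right)} = \frac{1}{2} - - \frac{19}{8} = \frac{1}{2} + \frac{19}{8} = \frac{23}{8}$)
$d = \frac{7373}{11142}$ ($d = \frac{162206}{245124} = 162206 \cdot \frac{1}{245124} = \frac{7373}{11142} \approx 0.66173$)
$G{\left(D \right)} = - \frac{23}{160}$ ($G{\left(D \right)} = \frac{23}{8 \left(-20\right)} = \frac{23}{8} \left(- \frac{1}{20}\right) = - \frac{23}{160}$)
$\frac{G{\left(v{\left(-17 \right)} \right)} + d}{-272172 + T{\left(27,-84 \right)}} = \frac{- \frac{23}{160} + \frac{7373}{11142}}{-272172 - 84} = \frac{461707}{891360 \left(-272256\right)} = \frac{461707}{891360} \left(- \frac{1}{272256}\right) = - \frac{461707}{242678108160}$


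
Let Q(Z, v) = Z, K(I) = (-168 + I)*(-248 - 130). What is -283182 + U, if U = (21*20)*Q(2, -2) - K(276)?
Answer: -241518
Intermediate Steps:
K(I) = 63504 - 378*I (K(I) = (-168 + I)*(-378) = 63504 - 378*I)
U = 41664 (U = (21*20)*2 - (63504 - 378*276) = 420*2 - (63504 - 104328) = 840 - 1*(-40824) = 840 + 40824 = 41664)
-283182 + U = -283182 + 41664 = -241518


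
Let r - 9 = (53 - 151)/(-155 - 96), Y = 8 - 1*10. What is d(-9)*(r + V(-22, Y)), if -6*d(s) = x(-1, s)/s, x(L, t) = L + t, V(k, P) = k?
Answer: 5275/2259 ≈ 2.3351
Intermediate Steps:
Y = -2 (Y = 8 - 10 = -2)
r = 2357/251 (r = 9 + (53 - 151)/(-155 - 96) = 9 - 98/(-251) = 9 - 98*(-1/251) = 9 + 98/251 = 2357/251 ≈ 9.3904)
d(s) = -(-1 + s)/(6*s)
d(-9)*(r + V(-22, Y)) = ((⅙)*(1 - 1*(-9))/(-9))*(2357/251 - 22) = ((⅙)*(-⅑)*(1 + 9))*(-3165/251) = ((⅙)*(-⅑)*10)*(-3165/251) = -5/27*(-3165/251) = 5275/2259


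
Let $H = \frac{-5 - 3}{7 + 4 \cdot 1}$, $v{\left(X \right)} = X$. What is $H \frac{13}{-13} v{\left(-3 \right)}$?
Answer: $- \frac{24}{11} \approx -2.1818$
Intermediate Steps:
$H = - \frac{8}{11}$ ($H = - \frac{8}{7 + 4} = - \frac{8}{11} \approx -0.72727$)
$H \frac{13}{-13} v{\left(-3 \right)} = - \frac{8 \frac{13}{-13}}{11} \left(-3\right) = - \frac{8 \cdot 13 \left(- \frac{1}{13}\right)}{11} \left(-3\right) = \left(- \frac{8}{11}\right) \left(-1\right) \left(-3\right) = \frac{8}{11} \left(-3\right) = - \frac{24}{11}$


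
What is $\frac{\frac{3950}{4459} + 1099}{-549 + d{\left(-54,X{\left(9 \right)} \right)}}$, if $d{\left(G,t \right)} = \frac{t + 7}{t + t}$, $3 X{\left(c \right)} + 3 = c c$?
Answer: $- \frac{6539188}{3260215} \approx -2.0058$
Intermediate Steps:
$X{\left(c \right)} = -1 + \frac{c^{2}}{3}$ ($X{\left(c \right)} = -1 + \frac{c c}{3} = -1 + \frac{c^{2}}{3}$)
$d{\left(G,t \right)} = \frac{7 + t}{2 t}$
$\frac{\frac{3950}{4459} + 1099}{-549 + d{\left(-54,X{\left(9 \right)} \right)}} = \frac{\frac{3950}{4459} + 1099}{-549 + \frac{7 - \left(1 - \frac{9^{2}}{3}\right)}{2 \left(-1 + \frac{9^{2}}{3}\right)}} = \frac{3950 \cdot \frac{1}{4459} + 1099}{-549 + \frac{7 + \left(-1 + \frac{1}{3} \cdot 81\right)}{2 \left(-1 + \frac{1}{3} \cdot 81\right)}} = \frac{\frac{3950}{4459} + 1099}{-549 + \frac{7 + \left(-1 + 27\right)}{2 \left(-1 + 27\right)}} = \frac{4904391}{4459 \left(-549 + \frac{7 + 26}{2 \cdot 26}\right)} = \frac{4904391}{4459 \left(-549 + \frac{1}{2} \cdot \frac{1}{26} \cdot 33\right)} = \frac{4904391}{4459 \left(-549 + \frac{33}{52}\right)} = \frac{4904391}{4459 \left(- \frac{28515}{52}\right)} = \frac{4904391}{4459} \left(- \frac{52}{28515}\right) = - \frac{6539188}{3260215}$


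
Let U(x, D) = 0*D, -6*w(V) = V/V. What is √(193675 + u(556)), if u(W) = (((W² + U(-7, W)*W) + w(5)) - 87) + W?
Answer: √18118074/6 ≈ 709.42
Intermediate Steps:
w(V) = -⅙ (w(V) = -V/(6*V) = -⅙*1 = -⅙)
U(x, D) = 0
u(W) = -523/6 + W + W² (u(W) = (((W² + 0*W) - ⅙) - 87) + W = (((W² + 0) - ⅙) - 87) + W = ((W² - ⅙) - 87) + W = ((-⅙ + W²) - 87) + W = (-523/6 + W²) + W = -523/6 + W + W²)
√(193675 + u(556)) = √(193675 + (-523/6 + 556 + 556²)) = √(193675 + (-523/6 + 556 + 309136)) = √(193675 + 1857629/6) = √(3019679/6) = √18118074/6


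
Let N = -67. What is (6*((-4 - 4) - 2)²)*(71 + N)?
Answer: 2400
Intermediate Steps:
(6*((-4 - 4) - 2)²)*(71 + N) = (6*((-4 - 4) - 2)²)*(71 - 67) = (6*(-8 - 2)²)*4 = (6*(-10)²)*4 = (6*100)*4 = 600*4 = 2400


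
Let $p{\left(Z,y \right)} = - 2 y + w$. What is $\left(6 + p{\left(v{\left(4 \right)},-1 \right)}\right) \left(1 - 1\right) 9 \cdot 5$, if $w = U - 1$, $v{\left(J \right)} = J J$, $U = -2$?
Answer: $0$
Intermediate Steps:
$v{\left(J \right)} = J^{2}$
$w = -3$ ($w = -2 - 1 = -3$)
$p{\left(Z,y \right)} = -3 - 2 y$ ($p{\left(Z,y \right)} = - 2 y - 3 = -3 - 2 y$)
$\left(6 + p{\left(v{\left(4 \right)},-1 \right)}\right) \left(1 - 1\right) 9 \cdot 5 = \left(6 - 1\right) \left(1 - 1\right) 9 \cdot 5 = \left(6 + \left(-3 + 2\right)\right) 0 \cdot 9 \cdot 5 = \left(6 - 1\right) 0 \cdot 9 \cdot 5 = 5 \cdot 0 \cdot 9 \cdot 5 = 0 \cdot 9 \cdot 5 = 0 \cdot 5 = 0$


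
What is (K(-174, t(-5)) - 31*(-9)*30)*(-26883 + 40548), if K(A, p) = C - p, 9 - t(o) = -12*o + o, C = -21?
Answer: 114717675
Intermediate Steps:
t(o) = 9 + 11*o (t(o) = 9 - (-12*o + o) = 9 - (-11)*o = 9 + 11*o)
K(A, p) = -21 - p
(K(-174, t(-5)) - 31*(-9)*30)*(-26883 + 40548) = ((-21 - (9 + 11*(-5))) - 31*(-9)*30)*(-26883 + 40548) = ((-21 - (9 - 55)) + 279*30)*13665 = ((-21 - 1*(-46)) + 8370)*13665 = ((-21 + 46) + 8370)*13665 = (25 + 8370)*13665 = 8395*13665 = 114717675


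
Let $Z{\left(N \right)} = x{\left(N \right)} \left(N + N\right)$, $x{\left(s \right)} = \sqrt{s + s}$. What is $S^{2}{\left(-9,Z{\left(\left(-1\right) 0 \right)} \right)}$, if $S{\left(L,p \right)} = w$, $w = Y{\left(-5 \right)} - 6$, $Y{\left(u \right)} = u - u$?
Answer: $36$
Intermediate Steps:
$Y{\left(u \right)} = 0$
$x{\left(s \right)} = \sqrt{2} \sqrt{s}$ ($x{\left(s \right)} = \sqrt{2 s} = \sqrt{2} \sqrt{s}$)
$Z{\left(N \right)} = 2 \sqrt{2} N^{\frac{3}{2}}$ ($Z{\left(N \right)} = \sqrt{2} \sqrt{N} \left(N + N\right) = \sqrt{2} \sqrt{N} 2 N = 2 \sqrt{2} N^{\frac{3}{2}}$)
$w = -6$ ($w = 0 - 6 = -6$)
$S{\left(L,p \right)} = -6$
$S^{2}{\left(-9,Z{\left(\left(-1\right) 0 \right)} \right)} = \left(-6\right)^{2} = 36$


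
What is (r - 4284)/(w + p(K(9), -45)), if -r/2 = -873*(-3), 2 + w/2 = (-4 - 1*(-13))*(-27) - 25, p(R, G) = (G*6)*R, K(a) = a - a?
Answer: 529/30 ≈ 17.633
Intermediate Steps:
K(a) = 0
p(R, G) = 6*G*R (p(R, G) = (6*G)*R = 6*G*R)
w = -540 (w = -4 + 2*((-4 - 1*(-13))*(-27) - 25) = -4 + 2*((-4 + 13)*(-27) - 25) = -4 + 2*(9*(-27) - 25) = -4 + 2*(-243 - 25) = -4 + 2*(-268) = -4 - 536 = -540)
r = -5238 (r = -(-1746)*(-3) = -2*2619 = -5238)
(r - 4284)/(w + p(K(9), -45)) = (-5238 - 4284)/(-540 + 6*(-45)*0) = -9522/(-540 + 0) = -9522/(-540) = -9522*(-1/540) = 529/30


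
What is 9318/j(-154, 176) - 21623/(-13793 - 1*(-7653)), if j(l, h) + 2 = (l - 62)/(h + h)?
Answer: -502972847/141220 ≈ -3561.6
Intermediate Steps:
j(l, h) = -2 + (-62 + l)/(2*h) (j(l, h) = -2 + (l - 62)/(h + h) = -2 + (-62 + l)/((2*h)) = -2 + (-62 + l)*(1/(2*h)) = -2 + (-62 + l)/(2*h))
9318/j(-154, 176) - 21623/(-13793 - 1*(-7653)) = 9318/(((½)*(-62 - 154 - 4*176)/176)) - 21623/(-13793 - 1*(-7653)) = 9318/(((½)*(1/176)*(-62 - 154 - 704))) - 21623/(-13793 + 7653) = 9318/(((½)*(1/176)*(-920))) - 21623/(-6140) = 9318/(-115/44) - 21623*(-1/6140) = 9318*(-44/115) + 21623/6140 = -409992/115 + 21623/6140 = -502972847/141220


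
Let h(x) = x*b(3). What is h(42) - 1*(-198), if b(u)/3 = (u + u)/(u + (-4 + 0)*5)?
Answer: 2610/17 ≈ 153.53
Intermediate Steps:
b(u) = 6*u/(-20 + u) (b(u) = 3*((u + u)/(u + (-4 + 0)*5)) = 3*((2*u)/(u - 4*5)) = 3*((2*u)/(u - 20)) = 3*((2*u)/(-20 + u)) = 3*(2*u/(-20 + u)) = 6*u/(-20 + u))
h(x) = -18*x/17 (h(x) = x*(6*3/(-20 + 3)) = x*(6*3/(-17)) = x*(6*3*(-1/17)) = x*(-18/17) = -18*x/17)
h(42) - 1*(-198) = -18/17*42 - 1*(-198) = -756/17 + 198 = 2610/17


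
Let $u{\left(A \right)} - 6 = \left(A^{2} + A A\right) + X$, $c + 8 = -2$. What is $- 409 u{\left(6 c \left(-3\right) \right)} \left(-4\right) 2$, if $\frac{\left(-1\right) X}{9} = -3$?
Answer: $212133576$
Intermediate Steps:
$c = -10$ ($c = -8 - 2 = -10$)
$X = 27$ ($X = \left(-9\right) \left(-3\right) = 27$)
$u{\left(A \right)} = 33 + 2 A^{2}$ ($u{\left(A \right)} = 6 + \left(\left(A^{2} + A A\right) + 27\right) = 6 + \left(\left(A^{2} + A^{2}\right) + 27\right) = 6 + \left(2 A^{2} + 27\right) = 6 + \left(27 + 2 A^{2}\right) = 33 + 2 A^{2}$)
$- 409 u{\left(6 c \left(-3\right) \right)} \left(-4\right) 2 = - 409 \left(33 + 2 \left(6 \left(-10\right) \left(-3\right)\right)^{2}\right) \left(-4\right) 2 = - 409 \left(33 + 2 \left(\left(-60\right) \left(-3\right)\right)^{2}\right) \left(-4\right) 2 = - 409 \left(33 + 2 \cdot 180^{2}\right) \left(-4\right) 2 = - 409 \left(33 + 2 \cdot 32400\right) \left(-4\right) 2 = - 409 \left(33 + 64800\right) \left(-4\right) 2 = - 409 \cdot 64833 \left(-4\right) 2 = - 409 \left(\left(-259332\right) 2\right) = \left(-409\right) \left(-518664\right) = 212133576$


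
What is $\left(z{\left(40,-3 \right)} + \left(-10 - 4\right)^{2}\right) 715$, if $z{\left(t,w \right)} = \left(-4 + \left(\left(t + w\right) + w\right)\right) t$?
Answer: $998140$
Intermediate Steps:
$z{\left(t,w \right)} = t \left(-4 + t + 2 w\right)$ ($z{\left(t,w \right)} = \left(-4 + \left(t + 2 w\right)\right) t = \left(-4 + t + 2 w\right) t = t \left(-4 + t + 2 w\right)$)
$\left(z{\left(40,-3 \right)} + \left(-10 - 4\right)^{2}\right) 715 = \left(40 \left(-4 + 40 + 2 \left(-3\right)\right) + \left(-10 - 4\right)^{2}\right) 715 = \left(40 \left(-4 + 40 - 6\right) + \left(-14\right)^{2}\right) 715 = \left(40 \cdot 30 + 196\right) 715 = \left(1200 + 196\right) 715 = 1396 \cdot 715 = 998140$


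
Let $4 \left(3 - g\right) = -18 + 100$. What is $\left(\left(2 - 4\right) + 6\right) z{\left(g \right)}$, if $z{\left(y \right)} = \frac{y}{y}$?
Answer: $4$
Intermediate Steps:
$g = - \frac{35}{2}$ ($g = 3 - \frac{-18 + 100}{4} = 3 - \frac{41}{2} = - \frac{35}{2} \approx -17.5$)
$z{\left(y \right)} = 1$
$\left(\left(2 - 4\right) + 6\right) z{\left(g \right)} = \left(\left(2 - 4\right) + 6\right) 1 = \left(-2 + 6\right) 1 = 4 \cdot 1 = 4$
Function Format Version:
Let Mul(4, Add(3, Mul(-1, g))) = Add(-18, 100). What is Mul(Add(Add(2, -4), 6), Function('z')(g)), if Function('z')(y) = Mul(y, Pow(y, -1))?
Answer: 4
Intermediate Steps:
g = Rational(-35, 2) (g = Add(3, Mul(Rational(-1, 4), Add(-18, 100))) = Add(3, Mul(Rational(-1, 4), 82)) = Add(3, Rational(-41, 2)) = Rational(-35, 2) ≈ -17.500)
Function('z')(y) = 1
Mul(Add(Add(2, -4), 6), Function('z')(g)) = Mul(Add(Add(2, -4), 6), 1) = Mul(Add(-2, 6), 1) = Mul(4, 1) = 4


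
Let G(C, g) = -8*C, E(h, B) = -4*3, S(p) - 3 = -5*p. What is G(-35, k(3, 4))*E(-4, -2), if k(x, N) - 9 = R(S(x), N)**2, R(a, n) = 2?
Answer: -3360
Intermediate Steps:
S(p) = 3 - 5*p
E(h, B) = -12
k(x, N) = 13 (k(x, N) = 9 + 2**2 = 9 + 4 = 13)
G(-35, k(3, 4))*E(-4, -2) = -8*(-35)*(-12) = 280*(-12) = -3360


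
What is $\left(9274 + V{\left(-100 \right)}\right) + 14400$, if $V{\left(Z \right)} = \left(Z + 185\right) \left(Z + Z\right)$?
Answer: $6674$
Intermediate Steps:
$V{\left(Z \right)} = 2 Z \left(185 + Z\right)$ ($V{\left(Z \right)} = \left(185 + Z\right) 2 Z = 2 Z \left(185 + Z\right)$)
$\left(9274 + V{\left(-100 \right)}\right) + 14400 = \left(9274 + 2 \left(-100\right) \left(185 - 100\right)\right) + 14400 = \left(9274 + 2 \left(-100\right) 85\right) + 14400 = \left(9274 - 17000\right) + 14400 = -7726 + 14400 = 6674$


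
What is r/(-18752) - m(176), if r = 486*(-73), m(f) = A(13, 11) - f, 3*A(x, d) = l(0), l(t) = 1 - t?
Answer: 4994369/28128 ≈ 177.56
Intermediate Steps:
A(x, d) = ⅓ (A(x, d) = (1 - 1*0)/3 = (1 + 0)/3 = (⅓)*1 = ⅓)
m(f) = ⅓ - f
r = -35478
r/(-18752) - m(176) = -35478/(-18752) - (⅓ - 1*176) = -35478*(-1/18752) - (⅓ - 176) = 17739/9376 - 1*(-527/3) = 17739/9376 + 527/3 = 4994369/28128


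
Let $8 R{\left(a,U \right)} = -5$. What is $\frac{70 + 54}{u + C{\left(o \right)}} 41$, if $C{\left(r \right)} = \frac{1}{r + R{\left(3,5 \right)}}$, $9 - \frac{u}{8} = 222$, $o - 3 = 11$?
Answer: $- \frac{135997}{45580} \approx -2.9837$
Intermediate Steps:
$o = 14$ ($o = 3 + 11 = 14$)
$R{\left(a,U \right)} = - \frac{5}{8}$ ($R{\left(a,U \right)} = \frac{1}{8} \left(-5\right) = - \frac{5}{8}$)
$u = -1704$ ($u = 72 - 1776 = -1704$)
$C{\left(r \right)} = \frac{1}{- \frac{5}{8} + r}$ ($C{\left(r \right)} = \frac{1}{r - \frac{5}{8}} = \frac{1}{- \frac{5}{8} + r}$)
$\frac{70 + 54}{u + C{\left(o \right)}} 41 = \frac{70 + 54}{-1704 + \frac{8}{-5 + 8 \cdot 14}} \cdot 41 = \frac{124}{-1704 + \frac{8}{-5 + 112}} \cdot 41 = \frac{124}{-1704 + \frac{8}{107}} \cdot 41 = \frac{124}{- \frac{182320}{107}} \cdot 41 = 124 \left(- \frac{107}{182320}\right) 41 = \left(- \frac{3317}{45580}\right) 41 = - \frac{135997}{45580}$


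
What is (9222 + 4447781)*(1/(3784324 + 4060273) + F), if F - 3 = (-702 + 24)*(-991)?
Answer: 23491938291956092694/7844597 ≈ 2.9947e+12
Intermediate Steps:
F = 671901 (F = 3 + (-702 + 24)*(-991) = 3 - 678*(-991) = 3 + 671898 = 671901)
(9222 + 4447781)*(1/(3784324 + 4060273) + F) = (9222 + 4447781)*(1/(3784324 + 4060273) + 671901) = 4457003*(1/7844597 + 671901) = 4457003*(5270792568898/7844597) = 23491938291956092694/7844597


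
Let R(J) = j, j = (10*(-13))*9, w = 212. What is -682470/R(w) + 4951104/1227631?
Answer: 9373490225/15959203 ≈ 587.34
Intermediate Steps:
j = -1170 (j = -130*9 = -1170)
R(J) = -1170
-682470/R(w) + 4951104/1227631 = -682470/(-1170) + 4951104/1227631 = -682470*(-1/1170) + 4951104*(1/1227631) = 7583/13 + 4951104/1227631 = 9373490225/15959203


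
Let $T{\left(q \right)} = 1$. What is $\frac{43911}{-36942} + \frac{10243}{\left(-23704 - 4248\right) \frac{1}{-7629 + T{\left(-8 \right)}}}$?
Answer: $\frac{120216008279}{43025116} \approx 2794.1$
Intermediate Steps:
$\frac{43911}{-36942} + \frac{10243}{\left(-23704 - 4248\right) \frac{1}{-7629 + T{\left(-8 \right)}}} = \frac{43911}{-36942} + \frac{10243}{\left(-23704 - 4248\right) \frac{1}{-7629 + 1}} = 43911 \left(- \frac{1}{36942}\right) + \frac{10243}{\left(-27952\right) \frac{1}{-7628}} = - \frac{14637}{12314} + \frac{10243}{\left(-27952\right) \left(- \frac{1}{7628}\right)} = - \frac{14637}{12314} + \frac{10243}{\frac{6988}{1907}} = - \frac{14637}{12314} + 10243 \cdot \frac{1907}{6988} = - \frac{14637}{12314} + \frac{19533401}{6988} = \frac{120216008279}{43025116}$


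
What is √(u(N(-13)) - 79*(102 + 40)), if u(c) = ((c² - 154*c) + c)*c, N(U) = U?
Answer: 2*I*√9818 ≈ 198.17*I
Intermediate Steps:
u(c) = c*(c² - 153*c) (u(c) = (c² - 153*c)*c = c*(c² - 153*c))
√(u(N(-13)) - 79*(102 + 40)) = √((-13)²*(-153 - 13) - 79*(102 + 40)) = √(169*(-166) - 79*142) = √(-28054 - 11218) = √(-39272) = 2*I*√9818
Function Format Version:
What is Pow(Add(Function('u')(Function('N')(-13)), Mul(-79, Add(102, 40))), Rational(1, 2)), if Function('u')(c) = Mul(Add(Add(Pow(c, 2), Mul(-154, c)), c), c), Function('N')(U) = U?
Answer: Mul(2, I, Pow(9818, Rational(1, 2))) ≈ Mul(198.17, I)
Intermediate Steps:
Function('u')(c) = Mul(c, Add(Pow(c, 2), Mul(-153, c))) (Function('u')(c) = Mul(Add(Pow(c, 2), Mul(-153, c)), c) = Mul(c, Add(Pow(c, 2), Mul(-153, c))))
Pow(Add(Function('u')(Function('N')(-13)), Mul(-79, Add(102, 40))), Rational(1, 2)) = Pow(Add(Mul(Pow(-13, 2), Add(-153, -13)), Mul(-79, Add(102, 40))), Rational(1, 2)) = Pow(Add(Mul(169, -166), Mul(-79, 142)), Rational(1, 2)) = Pow(Add(-28054, -11218), Rational(1, 2)) = Pow(-39272, Rational(1, 2)) = Mul(2, I, Pow(9818, Rational(1, 2)))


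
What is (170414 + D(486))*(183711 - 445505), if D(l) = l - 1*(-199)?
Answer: -44792691606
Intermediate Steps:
D(l) = 199 + l (D(l) = l + 199 = 199 + l)
(170414 + D(486))*(183711 - 445505) = (170414 + (199 + 486))*(183711 - 445505) = (170414 + 685)*(-261794) = 171099*(-261794) = -44792691606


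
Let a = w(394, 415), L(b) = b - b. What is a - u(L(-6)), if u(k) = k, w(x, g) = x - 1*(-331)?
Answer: 725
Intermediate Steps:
L(b) = 0
w(x, g) = 331 + x (w(x, g) = x + 331 = 331 + x)
a = 725 (a = 331 + 394 = 725)
a - u(L(-6)) = 725 - 1*0 = 725 + 0 = 725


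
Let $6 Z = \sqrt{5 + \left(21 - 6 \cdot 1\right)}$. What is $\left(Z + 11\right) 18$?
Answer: $198 + 6 \sqrt{5} \approx 211.42$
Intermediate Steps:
$Z = \frac{\sqrt{5}}{3}$ ($Z = \frac{\sqrt{5 + \left(21 - 6 \cdot 1\right)}}{6} = \frac{\sqrt{5 + \left(21 - 6\right)}}{6} = \frac{\sqrt{5 + 15}}{6} = \frac{\sqrt{20}}{6} = \frac{2 \sqrt{5}}{6} = \frac{\sqrt{5}}{3} \approx 0.74536$)
$\left(Z + 11\right) 18 = \left(\frac{\sqrt{5}}{3} + 11\right) 18 = \left(11 + \frac{\sqrt{5}}{3}\right) 18 = 198 + 6 \sqrt{5}$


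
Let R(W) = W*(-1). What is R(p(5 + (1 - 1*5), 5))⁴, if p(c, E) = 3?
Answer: 81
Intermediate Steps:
R(W) = -W
R(p(5 + (1 - 1*5), 5))⁴ = (-1*3)⁴ = (-3)⁴ = 81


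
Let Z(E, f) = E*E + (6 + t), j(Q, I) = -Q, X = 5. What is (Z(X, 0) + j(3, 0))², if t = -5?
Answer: 529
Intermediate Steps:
Z(E, f) = 1 + E² (Z(E, f) = E*E + (6 - 5) = E² + 1 = 1 + E²)
(Z(X, 0) + j(3, 0))² = ((1 + 5²) - 1*3)² = ((1 + 25) - 3)² = (26 - 3)² = 23² = 529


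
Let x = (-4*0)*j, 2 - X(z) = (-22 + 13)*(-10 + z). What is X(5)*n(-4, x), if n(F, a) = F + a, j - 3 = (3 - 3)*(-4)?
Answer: 172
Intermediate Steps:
j = 3 (j = 3 + (3 - 3)*(-4) = 3 + 0*(-4) = 3 + 0 = 3)
X(z) = -88 + 9*z (X(z) = 2 - (-22 + 13)*(-10 + z) = 2 - (-9)*(-10 + z) = 2 - (90 - 9*z) = 2 + (-90 + 9*z) = -88 + 9*z)
x = 0 (x = -4*0*3 = 0*3 = 0)
X(5)*n(-4, x) = (-88 + 9*5)*(-4 + 0) = (-88 + 45)*(-4) = -43*(-4) = 172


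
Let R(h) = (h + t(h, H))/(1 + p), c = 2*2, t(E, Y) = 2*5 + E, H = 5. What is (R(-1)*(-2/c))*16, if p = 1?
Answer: -32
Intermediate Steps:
t(E, Y) = 10 + E
c = 4
R(h) = 5 + h (R(h) = (h + (10 + h))/(1 + 1) = (10 + 2*h)/2 = (10 + 2*h)*(½) = 5 + h)
(R(-1)*(-2/c))*16 = ((5 - 1)*(-2/4))*16 = (4*(-2*¼))*16 = (4*(-½))*16 = -2*16 = -32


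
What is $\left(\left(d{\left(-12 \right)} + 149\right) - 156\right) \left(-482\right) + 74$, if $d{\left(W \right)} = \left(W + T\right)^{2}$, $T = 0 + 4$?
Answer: $-27400$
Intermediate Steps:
$T = 4$
$d{\left(W \right)} = \left(4 + W\right)^{2}$ ($d{\left(W \right)} = \left(W + 4\right)^{2} = \left(4 + W\right)^{2}$)
$\left(\left(d{\left(-12 \right)} + 149\right) - 156\right) \left(-482\right) + 74 = \left(\left(\left(4 - 12\right)^{2} + 149\right) - 156\right) \left(-482\right) + 74 = \left(\left(\left(-8\right)^{2} + 149\right) - 156\right) \left(-482\right) + 74 = \left(\left(64 + 149\right) - 156\right) \left(-482\right) + 74 = \left(213 - 156\right) \left(-482\right) + 74 = 57 \left(-482\right) + 74 = -27474 + 74 = -27400$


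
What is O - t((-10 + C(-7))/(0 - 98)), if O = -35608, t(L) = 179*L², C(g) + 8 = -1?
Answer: -342043851/9604 ≈ -35615.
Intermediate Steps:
C(g) = -9 (C(g) = -8 - 1 = -9)
O - t((-10 + C(-7))/(0 - 98)) = -35608 - 179*((-10 - 9)/(0 - 98))² = -35608 - 179*(-19/(-98))² = -35608 - 179*(-19*(-1/98))² = -35608 - 179*(19/98)² = -35608 - 179*361/9604 = -35608 - 1*64619/9604 = -35608 - 64619/9604 = -342043851/9604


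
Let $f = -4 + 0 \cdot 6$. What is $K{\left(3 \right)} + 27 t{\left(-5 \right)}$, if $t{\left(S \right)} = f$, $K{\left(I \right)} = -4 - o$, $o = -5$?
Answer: $-107$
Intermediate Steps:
$K{\left(I \right)} = 1$ ($K{\left(I \right)} = -4 - -5 = -4 + 5 = 1$)
$f = -4$ ($f = -4 + 0 = -4$)
$t{\left(S \right)} = -4$
$K{\left(3 \right)} + 27 t{\left(-5 \right)} = 1 + 27 \left(-4\right) = 1 - 108 = -107$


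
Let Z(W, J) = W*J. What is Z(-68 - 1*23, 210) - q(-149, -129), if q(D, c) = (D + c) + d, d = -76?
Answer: -18756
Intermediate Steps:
q(D, c) = -76 + D + c (q(D, c) = (D + c) - 76 = -76 + D + c)
Z(W, J) = J*W
Z(-68 - 1*23, 210) - q(-149, -129) = 210*(-68 - 1*23) - (-76 - 149 - 129) = 210*(-68 - 23) - 1*(-354) = 210*(-91) + 354 = -19110 + 354 = -18756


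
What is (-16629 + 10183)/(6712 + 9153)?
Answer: -6446/15865 ≈ -0.40630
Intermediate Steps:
(-16629 + 10183)/(6712 + 9153) = -6446/15865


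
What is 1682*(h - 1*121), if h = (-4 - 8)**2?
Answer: 38686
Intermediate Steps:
h = 144 (h = (-12)**2 = 144)
1682*(h - 1*121) = 1682*(144 - 1*121) = 1682*(144 - 121) = 1682*23 = 38686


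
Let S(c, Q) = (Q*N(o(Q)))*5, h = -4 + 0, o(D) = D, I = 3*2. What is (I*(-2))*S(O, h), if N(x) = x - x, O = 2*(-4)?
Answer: 0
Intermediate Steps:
I = 6
O = -8
h = -4
N(x) = 0
S(c, Q) = 0 (S(c, Q) = (Q*0)*5 = 0*5 = 0)
(I*(-2))*S(O, h) = (6*(-2))*0 = -12*0 = 0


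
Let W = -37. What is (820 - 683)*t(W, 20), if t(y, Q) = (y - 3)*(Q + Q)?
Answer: -219200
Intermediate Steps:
t(y, Q) = 2*Q*(-3 + y) (t(y, Q) = (-3 + y)*(2*Q) = 2*Q*(-3 + y))
(820 - 683)*t(W, 20) = (820 - 683)*(2*20*(-3 - 37)) = 137*(2*20*(-40)) = 137*(-1600) = -219200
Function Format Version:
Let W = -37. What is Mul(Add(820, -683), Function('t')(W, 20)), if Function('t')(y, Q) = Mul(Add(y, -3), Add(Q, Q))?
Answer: -219200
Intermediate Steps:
Function('t')(y, Q) = Mul(2, Q, Add(-3, y)) (Function('t')(y, Q) = Mul(Add(-3, y), Mul(2, Q)) = Mul(2, Q, Add(-3, y)))
Mul(Add(820, -683), Function('t')(W, 20)) = Mul(Add(820, -683), Mul(2, 20, Add(-3, -37))) = Mul(137, Mul(2, 20, -40)) = Mul(137, -1600) = -219200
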